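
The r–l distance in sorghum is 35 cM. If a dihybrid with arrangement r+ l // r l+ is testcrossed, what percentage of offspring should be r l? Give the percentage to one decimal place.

A map distance of 35 cM corresponds to a recombination frequency of 0.350.
The F1 is r+ l / r l+, so r l is a recombinant gamete class with expected frequency r/2 = 0.350/2 = 0.1750.
That is 0.1750 = 17.5% of the progeny.

17.5%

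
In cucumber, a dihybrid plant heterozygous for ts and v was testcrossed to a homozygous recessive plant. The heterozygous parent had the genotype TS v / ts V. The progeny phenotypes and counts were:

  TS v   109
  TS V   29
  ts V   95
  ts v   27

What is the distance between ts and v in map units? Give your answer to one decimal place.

The recombinant classes are TS V and ts v: 29 + 27 = 56.
Recombination frequency = 56/260 = 0.2154 ≈ 21.5%, i.e. 21.5 map units.

21.5 map units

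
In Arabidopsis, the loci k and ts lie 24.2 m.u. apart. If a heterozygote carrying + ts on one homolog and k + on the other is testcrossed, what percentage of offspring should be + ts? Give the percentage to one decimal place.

37.9%

A map distance of 24.2 m.u. corresponds to a recombination frequency of 0.242.
The F1 is + ts / k +, so + ts is a parental gamete class with expected frequency (1 − r)/2 = 0.758/2 = 0.3790.
That is 0.3790 = 37.9% of the progeny.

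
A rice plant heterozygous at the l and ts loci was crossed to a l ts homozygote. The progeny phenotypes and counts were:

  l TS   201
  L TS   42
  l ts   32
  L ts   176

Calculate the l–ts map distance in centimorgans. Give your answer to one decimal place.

The two most frequent classes, L ts (176) and l TS (201), are the parental types, so the F1 was L ts / l TS.
The recombinant classes are L TS and l ts: 42 + 32 = 74.
Recombination frequency = 74/451 = 0.1641 ≈ 16.4%, i.e. 16.4 centimorgans.

16.4 centimorgans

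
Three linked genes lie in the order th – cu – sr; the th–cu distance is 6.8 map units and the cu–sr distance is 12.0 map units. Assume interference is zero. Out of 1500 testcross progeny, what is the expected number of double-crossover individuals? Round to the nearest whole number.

12

Map distances give recombination frequencies of 0.068 and 0.120 for the two intervals.
With no interference, expected double-crossover frequency = 0.068 × 0.120 = 0.00816.
Expected number = 0.00816 × 1500 = 12.24 ≈ 12.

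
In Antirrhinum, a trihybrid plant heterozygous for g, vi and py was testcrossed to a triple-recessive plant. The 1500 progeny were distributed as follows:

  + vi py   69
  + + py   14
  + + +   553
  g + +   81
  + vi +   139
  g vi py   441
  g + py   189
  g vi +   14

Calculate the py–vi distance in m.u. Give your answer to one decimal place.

The two most frequent reciprocal classes, + + + and g vi py, are the parental types, so the F1 was + + + / g vi py.
The two rarest classes, + + py and g vi +, are the double crossovers. Comparing them with the parentals, only the py allele has switched, so py is the middle locus and the order is vi – py – g.
Crossovers in the vi–py interval produce the single-crossover classes + vi + and g + py (139 + 189 = 328) plus the double crossovers (28).
RF(vi–py) = (328 + 28) / 1500 = 356/1500 = 0.2373 → 23.7 m.u.

23.7 m.u.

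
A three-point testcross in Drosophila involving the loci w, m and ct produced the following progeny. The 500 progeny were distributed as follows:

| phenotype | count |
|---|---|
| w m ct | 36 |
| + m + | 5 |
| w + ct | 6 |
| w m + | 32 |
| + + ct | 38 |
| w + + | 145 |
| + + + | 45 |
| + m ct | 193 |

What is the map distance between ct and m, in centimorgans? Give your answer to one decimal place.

16.2 centimorgans

The two most frequent reciprocal classes, + m ct and w + +, are the parental types, so the F1 was + m ct / w + +.
The two rarest classes, + m + and w + ct, are the double crossovers. Comparing them with the parentals, only the ct allele has switched, so ct is the middle locus and the order is w – ct – m.
Crossovers in the ct–m interval produce the single-crossover classes + + ct and w m + (38 + 32 = 70) plus the double crossovers (11).
RF(ct–m) = (70 + 11) / 500 = 81/500 = 0.1620 → 16.2 centimorgans.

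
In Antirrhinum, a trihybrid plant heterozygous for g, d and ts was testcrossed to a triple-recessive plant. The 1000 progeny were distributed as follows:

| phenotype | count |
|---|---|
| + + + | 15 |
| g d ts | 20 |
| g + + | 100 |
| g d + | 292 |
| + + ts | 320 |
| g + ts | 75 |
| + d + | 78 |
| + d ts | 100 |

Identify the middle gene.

ts

The two most frequent reciprocal classes, + + ts and g d +, are the parental types, so the F1 was + + ts / g d +.
The two rarest classes, + + + and g d ts, are the double crossovers. Comparing them with the parentals, only the ts allele has switched, so ts is the middle locus and the order is d – ts – g.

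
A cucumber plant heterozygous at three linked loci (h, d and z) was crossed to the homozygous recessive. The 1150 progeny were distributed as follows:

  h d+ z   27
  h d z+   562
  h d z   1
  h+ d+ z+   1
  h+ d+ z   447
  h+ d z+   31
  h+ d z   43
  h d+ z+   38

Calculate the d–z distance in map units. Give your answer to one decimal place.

The two most frequent reciprocal classes, h d z+ and h+ d+ z, are the parental types, so the F1 was h d z+ / h+ d+ z.
The two rarest classes, h d z and h+ d+ z+, are the double crossovers. Comparing them with the parentals, only the z allele has switched, so z is the middle locus and the order is d – z – h.
Crossovers in the d–z interval produce the single-crossover classes h d+ z+ and h+ d z (38 + 43 = 81) plus the double crossovers (2).
RF(d–z) = (81 + 2) / 1150 = 83/1150 = 0.0722 → 7.2 map units.

7.2 map units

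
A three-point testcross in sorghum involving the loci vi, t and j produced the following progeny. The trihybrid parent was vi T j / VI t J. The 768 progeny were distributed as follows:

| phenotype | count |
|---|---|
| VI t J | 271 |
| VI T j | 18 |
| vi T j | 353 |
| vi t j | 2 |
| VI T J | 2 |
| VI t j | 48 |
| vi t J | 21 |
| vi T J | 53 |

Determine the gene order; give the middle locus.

The two rarest classes, vi t j and VI T J, are the double crossovers. Comparing them with the parentals, only the t allele has switched, so t is the middle locus and the order is vi – t – j.

t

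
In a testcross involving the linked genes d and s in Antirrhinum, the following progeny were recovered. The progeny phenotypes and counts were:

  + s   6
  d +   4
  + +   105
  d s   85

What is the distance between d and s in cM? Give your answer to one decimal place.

The two most frequent classes, + + (105) and d s (85), are the parental types, so the F1 was + + / d s.
The recombinant classes are + s and d +: 6 + 4 = 10.
Recombination frequency = 10/200 = 0.0500 ≈ 5.0%, i.e. 5.0 cM.

5.0 cM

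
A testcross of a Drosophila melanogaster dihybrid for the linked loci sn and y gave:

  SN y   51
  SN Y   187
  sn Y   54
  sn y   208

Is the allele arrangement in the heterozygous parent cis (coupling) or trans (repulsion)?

cis

The two most frequent classes are SN Y (187) and sn y (208); these are the parental (non-recombinant) types.
So the F1 carried SN Y on one chromosome and sn y on the other — the recessive alleles are on the same chromosome (cis / coupling).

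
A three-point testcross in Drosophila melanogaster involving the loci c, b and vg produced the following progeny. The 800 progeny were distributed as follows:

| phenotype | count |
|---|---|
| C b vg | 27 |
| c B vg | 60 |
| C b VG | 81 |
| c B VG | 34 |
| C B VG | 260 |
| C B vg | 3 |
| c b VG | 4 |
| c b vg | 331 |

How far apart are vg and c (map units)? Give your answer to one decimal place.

The two most frequent reciprocal classes, C B VG and c b vg, are the parental types, so the F1 was C B VG / c b vg.
The two rarest classes, C B vg and c b VG, are the double crossovers. Comparing them with the parentals, only the vg allele has switched, so vg is the middle locus and the order is c – vg – b.
Crossovers in the c–vg interval produce the single-crossover classes c B VG and C b vg (34 + 27 = 61) plus the double crossovers (7).
RF(c–vg) = (61 + 7) / 800 = 68/800 = 0.0850 → 8.5 map units.

8.5 map units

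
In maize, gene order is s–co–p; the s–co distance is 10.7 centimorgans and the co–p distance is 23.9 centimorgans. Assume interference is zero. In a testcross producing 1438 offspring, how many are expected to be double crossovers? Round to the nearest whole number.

Map distances give recombination frequencies of 0.107 and 0.239 for the two intervals.
With no interference, expected double-crossover frequency = 0.107 × 0.239 = 0.02557.
Expected number = 0.02557 × 1438 = 36.77 ≈ 37.

37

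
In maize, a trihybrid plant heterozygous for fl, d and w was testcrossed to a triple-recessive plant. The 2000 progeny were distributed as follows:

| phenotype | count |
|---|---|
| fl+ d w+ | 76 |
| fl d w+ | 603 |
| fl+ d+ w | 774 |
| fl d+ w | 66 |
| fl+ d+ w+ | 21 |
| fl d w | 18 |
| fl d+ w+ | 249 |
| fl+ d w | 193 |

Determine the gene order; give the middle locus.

w

The two most frequent reciprocal classes, fl+ d+ w and fl d w+, are the parental types, so the F1 was fl+ d+ w / fl d w+.
The two rarest classes, fl+ d+ w+ and fl d w, are the double crossovers. Comparing them with the parentals, only the w allele has switched, so w is the middle locus and the order is fl – w – d.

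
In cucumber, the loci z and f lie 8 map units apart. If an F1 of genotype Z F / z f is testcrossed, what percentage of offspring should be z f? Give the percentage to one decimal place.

A map distance of 8 map units corresponds to a recombination frequency of 0.080.
The F1 is Z F / z f, so z f is a parental gamete class with expected frequency (1 − r)/2 = 0.920/2 = 0.4600.
That is 0.4600 = 46.0% of the progeny.

46.0%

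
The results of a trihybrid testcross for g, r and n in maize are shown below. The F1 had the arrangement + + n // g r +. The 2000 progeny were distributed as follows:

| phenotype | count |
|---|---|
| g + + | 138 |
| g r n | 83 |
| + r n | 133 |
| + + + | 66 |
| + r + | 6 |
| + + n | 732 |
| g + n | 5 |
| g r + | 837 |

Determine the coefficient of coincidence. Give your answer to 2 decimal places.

The two rarest classes, g + n and + r +, are the double crossovers. Comparing them with the parentals, only the g allele has switched, so g is the middle locus and the order is n – g – r.
n–g: (149 + 11)/2000 = 0.0800; g–r: (271 + 11)/2000 = 0.1410.
Expected DCO frequency = 0.0800 × 0.1410 ≈ 0.01128; observed = 11/2000 ≈ 0.00550.
Coefficient of coincidence = 0.00550/0.01128 ≈ 0.49.

0.49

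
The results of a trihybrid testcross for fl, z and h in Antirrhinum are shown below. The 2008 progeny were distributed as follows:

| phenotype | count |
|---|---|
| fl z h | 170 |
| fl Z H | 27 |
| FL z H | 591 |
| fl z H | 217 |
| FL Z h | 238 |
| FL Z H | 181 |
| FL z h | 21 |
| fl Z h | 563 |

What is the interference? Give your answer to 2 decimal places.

0.52

The two most frequent reciprocal classes, FL z H and fl Z h, are the parental types, so the F1 was FL z H / fl Z h.
The two rarest classes, FL z h and fl Z H, are the double crossovers. Comparing them with the parentals, only the h allele has switched, so h is the middle locus and the order is z – h – fl.
z–h: (351 + 48)/2008 = 0.1987; h–fl: (455 + 48)/2008 = 0.2505.
Expected DCO frequency = 0.1987 × 0.2505 ≈ 0.04977; observed = 48/2008 ≈ 0.02390.
Coefficient of coincidence = 0.02390/0.04977 ≈ 0.48; interference = 1 − 0.48 = 0.52.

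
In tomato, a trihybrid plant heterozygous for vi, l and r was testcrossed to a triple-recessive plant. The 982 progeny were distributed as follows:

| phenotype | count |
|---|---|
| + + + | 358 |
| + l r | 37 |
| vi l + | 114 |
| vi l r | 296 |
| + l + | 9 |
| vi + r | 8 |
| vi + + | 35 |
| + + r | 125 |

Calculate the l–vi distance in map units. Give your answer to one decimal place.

9.1 map units

The two most frequent reciprocal classes, vi l r and + + +, are the parental types, so the F1 was vi l r / + + +.
The two rarest classes, vi + r and + l +, are the double crossovers. Comparing them with the parentals, only the l allele has switched, so l is the middle locus and the order is vi – l – r.
Crossovers in the vi–l interval produce the single-crossover classes + l r and vi + + (37 + 35 = 72) plus the double crossovers (17).
RF(vi–l) = (72 + 17) / 982 = 89/982 = 0.0906 → 9.1 map units.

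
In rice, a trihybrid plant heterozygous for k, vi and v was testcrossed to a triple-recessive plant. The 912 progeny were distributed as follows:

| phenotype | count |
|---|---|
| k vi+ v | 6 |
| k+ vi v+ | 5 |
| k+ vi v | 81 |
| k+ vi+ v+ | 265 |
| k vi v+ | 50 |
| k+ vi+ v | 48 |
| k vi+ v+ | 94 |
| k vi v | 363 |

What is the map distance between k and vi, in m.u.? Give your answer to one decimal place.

20.4 m.u.

The two most frequent reciprocal classes, k+ vi+ v+ and k vi v, are the parental types, so the F1 was k+ vi+ v+ / k vi v.
The two rarest classes, k+ vi v+ and k vi+ v, are the double crossovers. Comparing them with the parentals, only the vi allele has switched, so vi is the middle locus and the order is v – vi – k.
Crossovers in the vi–k interval produce the single-crossover classes k vi+ v+ and k+ vi v (94 + 81 = 175) plus the double crossovers (11).
RF(vi–k) = (175 + 11) / 912 = 186/912 = 0.2039 → 20.4 m.u.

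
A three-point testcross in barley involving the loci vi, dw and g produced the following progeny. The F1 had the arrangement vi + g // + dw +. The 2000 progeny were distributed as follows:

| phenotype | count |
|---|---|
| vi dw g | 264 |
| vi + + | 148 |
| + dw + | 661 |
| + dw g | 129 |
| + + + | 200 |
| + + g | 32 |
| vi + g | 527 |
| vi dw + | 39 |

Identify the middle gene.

The two rarest classes, + + g and vi dw +, are the double crossovers. Comparing them with the parentals, only the vi allele has switched, so vi is the middle locus and the order is g – vi – dw.

vi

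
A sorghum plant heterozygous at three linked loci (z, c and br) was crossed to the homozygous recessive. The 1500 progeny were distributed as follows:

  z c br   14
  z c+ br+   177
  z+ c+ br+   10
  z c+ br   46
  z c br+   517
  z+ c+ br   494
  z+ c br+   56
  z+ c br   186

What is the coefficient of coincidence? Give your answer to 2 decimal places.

The two most frequent reciprocal classes, z+ c+ br and z c br+, are the parental types, so the F1 was z+ c+ br / z c br+.
The two rarest classes, z+ c+ br+ and z c br, are the double crossovers. Comparing them with the parentals, only the br allele has switched, so br is the middle locus and the order is c – br – z.
c–br: (363 + 24)/1500 = 0.2580; br–z: (102 + 24)/1500 = 0.0840.
Expected DCO frequency = 0.2580 × 0.0840 ≈ 0.02167; observed = 24/1500 ≈ 0.01600.
Coefficient of coincidence = 0.01600/0.02167 ≈ 0.74.

0.74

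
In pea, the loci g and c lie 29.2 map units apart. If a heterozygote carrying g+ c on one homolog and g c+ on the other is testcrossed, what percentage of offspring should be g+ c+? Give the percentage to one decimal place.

14.6%

A map distance of 29.2 map units corresponds to a recombination frequency of 0.292.
The F1 is g+ c / g c+, so g+ c+ is a recombinant gamete class with expected frequency r/2 = 0.292/2 = 0.1460.
That is 0.1460 = 14.6% of the progeny.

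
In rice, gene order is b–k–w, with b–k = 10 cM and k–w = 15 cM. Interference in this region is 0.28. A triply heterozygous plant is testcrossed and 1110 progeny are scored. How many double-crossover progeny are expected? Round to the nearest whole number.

12

Map distances give recombination frequencies of 0.100 and 0.150 for the two intervals.
With interference 0.28 (so coincidence = 0.72), expected double-crossover frequency = 0.100 × 0.150 × 0.72 = 0.01080.
Expected number = 0.01080 × 1110 = 11.99 ≈ 12.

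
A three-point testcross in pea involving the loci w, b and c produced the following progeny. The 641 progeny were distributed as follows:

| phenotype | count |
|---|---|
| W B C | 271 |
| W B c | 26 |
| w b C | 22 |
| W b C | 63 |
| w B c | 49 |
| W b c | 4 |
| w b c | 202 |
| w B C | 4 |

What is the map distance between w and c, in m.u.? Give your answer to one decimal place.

8.7 m.u.

The two most frequent reciprocal classes, w b c and W B C, are the parental types, so the F1 was w b c / W B C.
The two rarest classes, W b c and w B C, are the double crossovers. Comparing them with the parentals, only the w allele has switched, so w is the middle locus and the order is c – w – b.
Crossovers in the c–w interval produce the single-crossover classes w b C and W B c (22 + 26 = 48) plus the double crossovers (8).
RF(c–w) = (48 + 8) / 641 = 56/641 = 0.0874 → 8.7 m.u.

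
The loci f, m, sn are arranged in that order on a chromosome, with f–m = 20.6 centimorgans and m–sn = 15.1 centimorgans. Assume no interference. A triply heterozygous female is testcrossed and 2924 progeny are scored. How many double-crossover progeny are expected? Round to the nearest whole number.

Map distances give recombination frequencies of 0.206 and 0.151 for the two intervals.
With no interference, expected double-crossover frequency = 0.206 × 0.151 = 0.03111.
Expected number = 0.03111 × 2924 = 90.95 ≈ 91.

91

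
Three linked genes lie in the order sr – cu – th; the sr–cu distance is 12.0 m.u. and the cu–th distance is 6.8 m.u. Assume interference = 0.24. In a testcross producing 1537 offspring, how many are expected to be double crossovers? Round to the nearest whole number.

Map distances give recombination frequencies of 0.120 and 0.068 for the two intervals.
With interference 0.24 (so coincidence = 0.76), expected double-crossover frequency = 0.120 × 0.068 × 0.76 = 0.00620.
Expected number = 0.00620 × 1537 = 9.53 ≈ 10.

10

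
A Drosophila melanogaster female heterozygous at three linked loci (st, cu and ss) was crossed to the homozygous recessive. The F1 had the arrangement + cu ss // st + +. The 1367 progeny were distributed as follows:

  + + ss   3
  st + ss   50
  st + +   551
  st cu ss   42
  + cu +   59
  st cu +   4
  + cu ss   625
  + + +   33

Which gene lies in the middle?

The two rarest classes, + + ss and st cu +, are the double crossovers. Comparing them with the parentals, only the cu allele has switched, so cu is the middle locus and the order is ss – cu – st.

cu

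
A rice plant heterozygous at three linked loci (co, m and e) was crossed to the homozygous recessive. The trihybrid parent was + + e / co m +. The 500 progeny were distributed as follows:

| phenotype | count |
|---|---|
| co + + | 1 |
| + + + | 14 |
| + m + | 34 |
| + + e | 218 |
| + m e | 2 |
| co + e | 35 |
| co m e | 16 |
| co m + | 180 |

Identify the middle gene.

The two rarest classes, + m e and co + +, are the double crossovers. Comparing them with the parentals, only the m allele has switched, so m is the middle locus and the order is co – m – e.

m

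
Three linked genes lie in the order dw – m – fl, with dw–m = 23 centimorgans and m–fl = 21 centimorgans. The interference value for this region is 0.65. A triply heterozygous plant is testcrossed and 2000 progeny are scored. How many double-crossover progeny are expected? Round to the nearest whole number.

Map distances give recombination frequencies of 0.230 and 0.210 for the two intervals.
With interference 0.65 (so coincidence = 0.35), expected double-crossover frequency = 0.230 × 0.210 × 0.35 = 0.01690.
Expected number = 0.01690 × 2000 = 33.81 ≈ 34.

34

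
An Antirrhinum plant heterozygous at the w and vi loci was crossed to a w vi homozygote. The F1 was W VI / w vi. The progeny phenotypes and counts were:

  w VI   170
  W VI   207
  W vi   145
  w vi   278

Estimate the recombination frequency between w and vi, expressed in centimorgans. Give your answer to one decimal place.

The recombinant classes are W vi and w VI: 145 + 170 = 315.
Recombination frequency = 315/800 = 0.3937 ≈ 39.4%, i.e. 39.4 centimorgans.

39.4 centimorgans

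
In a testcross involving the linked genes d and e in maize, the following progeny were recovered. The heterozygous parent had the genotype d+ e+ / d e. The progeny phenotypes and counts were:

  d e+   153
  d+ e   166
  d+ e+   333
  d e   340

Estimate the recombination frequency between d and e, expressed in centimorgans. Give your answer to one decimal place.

32.2 centimorgans

The recombinant classes are d+ e and d e+: 166 + 153 = 319.
Recombination frequency = 319/992 = 0.3216 ≈ 32.2%, i.e. 32.2 centimorgans.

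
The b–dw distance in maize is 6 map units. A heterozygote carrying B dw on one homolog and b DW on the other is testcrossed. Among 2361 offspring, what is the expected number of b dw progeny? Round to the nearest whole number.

71

A map distance of 6 map units corresponds to a recombination frequency of 0.060.
The F1 is B dw / b DW, so b dw is a recombinant gamete class with expected frequency r/2 = 0.060/2 = 0.0300.
Expected number = 0.0300 × 2361 = 70.83 ≈ 71.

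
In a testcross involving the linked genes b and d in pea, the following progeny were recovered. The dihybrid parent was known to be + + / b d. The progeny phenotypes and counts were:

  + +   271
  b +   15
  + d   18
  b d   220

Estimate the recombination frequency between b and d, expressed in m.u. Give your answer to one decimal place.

6.3 m.u.

The recombinant classes are + d and b +: 18 + 15 = 33.
Recombination frequency = 33/524 = 0.0630 ≈ 6.3%, i.e. 6.3 m.u.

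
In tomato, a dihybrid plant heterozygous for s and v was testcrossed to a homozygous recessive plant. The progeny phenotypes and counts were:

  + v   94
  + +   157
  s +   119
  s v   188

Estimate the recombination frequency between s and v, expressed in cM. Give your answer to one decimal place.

38.2 cM

The two most frequent classes, + + (157) and s v (188), are the parental types, so the F1 was + + / s v.
The recombinant classes are + v and s +: 94 + 119 = 213.
Recombination frequency = 213/558 = 0.3817 ≈ 38.2%, i.e. 38.2 cM.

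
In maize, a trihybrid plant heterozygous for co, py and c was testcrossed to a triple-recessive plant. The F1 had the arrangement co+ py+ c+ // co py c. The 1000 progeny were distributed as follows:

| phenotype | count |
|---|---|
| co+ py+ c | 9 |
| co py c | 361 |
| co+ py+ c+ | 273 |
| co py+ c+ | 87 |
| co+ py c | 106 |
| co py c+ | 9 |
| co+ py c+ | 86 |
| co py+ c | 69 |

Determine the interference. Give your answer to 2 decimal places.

0.51

The two rarest classes, co+ py+ c and co py c+, are the double crossovers. Comparing them with the parentals, only the c allele has switched, so c is the middle locus and the order is co – c – py.
co–c: (193 + 18)/1000 = 0.2110; c–py: (155 + 18)/1000 = 0.1730.
Expected DCO frequency = 0.2110 × 0.1730 ≈ 0.03650; observed = 18/1000 ≈ 0.01800.
Coefficient of coincidence = 0.01800/0.03650 ≈ 0.49; interference = 1 − 0.49 = 0.51.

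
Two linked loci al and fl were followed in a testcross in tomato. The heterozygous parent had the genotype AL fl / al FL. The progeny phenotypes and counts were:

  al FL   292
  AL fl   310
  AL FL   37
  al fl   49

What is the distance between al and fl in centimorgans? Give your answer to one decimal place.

The recombinant classes are AL FL and al fl: 37 + 49 = 86.
Recombination frequency = 86/688 = 0.1250 ≈ 12.5%, i.e. 12.5 centimorgans.

12.5 centimorgans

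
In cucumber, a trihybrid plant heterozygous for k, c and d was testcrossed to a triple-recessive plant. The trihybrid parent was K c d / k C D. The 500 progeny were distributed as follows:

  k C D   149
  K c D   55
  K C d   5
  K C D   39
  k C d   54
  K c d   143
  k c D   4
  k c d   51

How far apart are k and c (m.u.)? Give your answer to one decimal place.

19.8 m.u.

The two rarest classes, K C d and k c D, are the double crossovers. Comparing them with the parentals, only the c allele has switched, so c is the middle locus and the order is k – c – d.
Crossovers in the k–c interval produce the single-crossover classes k c d and K C D (51 + 39 = 90) plus the double crossovers (9).
RF(k–c) = (90 + 9) / 500 = 99/500 = 0.1980 → 19.8 m.u.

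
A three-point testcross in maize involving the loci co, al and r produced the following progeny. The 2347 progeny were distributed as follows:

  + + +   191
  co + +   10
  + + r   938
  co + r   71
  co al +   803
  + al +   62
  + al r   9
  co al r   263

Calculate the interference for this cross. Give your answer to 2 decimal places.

0.38

The two most frequent reciprocal classes, + + r and co al +, are the parental types, so the F1 was + + r / co al +.
The two rarest classes, + al r and co + +, are the double crossovers. Comparing them with the parentals, only the al allele has switched, so al is the middle locus and the order is co – al – r.
co–al: (133 + 19)/2347 = 0.0648; al–r: (454 + 19)/2347 = 0.2015.
Expected DCO frequency = 0.0648 × 0.2015 ≈ 0.01306; observed = 19/2347 ≈ 0.00810.
Coefficient of coincidence = 0.00810/0.01306 ≈ 0.62; interference = 1 − 0.62 = 0.38.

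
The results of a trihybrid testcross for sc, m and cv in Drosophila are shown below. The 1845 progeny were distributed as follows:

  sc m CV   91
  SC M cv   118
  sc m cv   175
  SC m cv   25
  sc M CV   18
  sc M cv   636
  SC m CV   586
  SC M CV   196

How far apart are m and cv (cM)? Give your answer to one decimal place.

22.4 cM

The two most frequent reciprocal classes, sc M cv and SC m CV, are the parental types, so the F1 was sc M cv / SC m CV.
The two rarest classes, sc M CV and SC m cv, are the double crossovers. Comparing them with the parentals, only the cv allele has switched, so cv is the middle locus and the order is m – cv – sc.
Crossovers in the m–cv interval produce the single-crossover classes sc m cv and SC M CV (175 + 196 = 371) plus the double crossovers (43).
RF(m–cv) = (371 + 43) / 1845 = 414/1845 = 0.2244 → 22.4 cM.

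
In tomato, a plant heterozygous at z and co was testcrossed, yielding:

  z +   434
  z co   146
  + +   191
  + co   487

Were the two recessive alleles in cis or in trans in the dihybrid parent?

trans

The two most frequent classes are + co (487) and z + (434); these are the parental (non-recombinant) types.
So the F1 carried + co on one chromosome and z + on the other — the recessive alleles are on opposite chromosomes (trans / repulsion).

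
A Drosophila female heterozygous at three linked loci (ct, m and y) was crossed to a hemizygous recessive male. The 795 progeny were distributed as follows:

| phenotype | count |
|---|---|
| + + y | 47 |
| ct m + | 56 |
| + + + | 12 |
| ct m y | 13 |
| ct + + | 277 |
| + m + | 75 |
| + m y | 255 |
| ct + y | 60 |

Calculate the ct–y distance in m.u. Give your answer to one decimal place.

The two most frequent reciprocal classes, + m y and ct + +, are the parental types, so the F1 was + m y / ct + +.
The two rarest classes, ct m y and + + +, are the double crossovers. Comparing them with the parentals, only the ct allele has switched, so ct is the middle locus and the order is y – ct – m.
Crossovers in the y–ct interval produce the single-crossover classes + m + and ct + y (75 + 60 = 135) plus the double crossovers (25).
RF(y–ct) = (135 + 25) / 795 = 160/795 = 0.2013 → 20.1 m.u.

20.1 m.u.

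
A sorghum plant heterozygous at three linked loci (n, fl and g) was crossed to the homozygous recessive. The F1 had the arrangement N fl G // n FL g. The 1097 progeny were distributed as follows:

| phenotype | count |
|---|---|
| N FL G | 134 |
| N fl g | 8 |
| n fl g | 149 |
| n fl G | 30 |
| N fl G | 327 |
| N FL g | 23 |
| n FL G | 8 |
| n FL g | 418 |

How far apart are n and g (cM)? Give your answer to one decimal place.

6.3 cM

The two rarest classes, N fl g and n FL G, are the double crossovers. Comparing them with the parentals, only the g allele has switched, so g is the middle locus and the order is n – g – fl.
Crossovers in the n–g interval produce the single-crossover classes n fl G and N FL g (30 + 23 = 53) plus the double crossovers (16).
RF(n–g) = (53 + 16) / 1097 = 69/1097 = 0.0629 → 6.3 cM.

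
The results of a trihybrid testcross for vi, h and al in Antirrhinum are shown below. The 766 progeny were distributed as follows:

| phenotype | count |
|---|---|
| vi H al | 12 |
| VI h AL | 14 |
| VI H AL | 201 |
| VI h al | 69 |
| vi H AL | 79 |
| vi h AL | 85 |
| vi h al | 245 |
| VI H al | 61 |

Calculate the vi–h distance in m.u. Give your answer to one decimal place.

22.7 m.u.

The two most frequent reciprocal classes, VI H AL and vi h al, are the parental types, so the F1 was VI H AL / vi h al.
The two rarest classes, VI h AL and vi H al, are the double crossovers. Comparing them with the parentals, only the h allele has switched, so h is the middle locus and the order is vi – h – al.
Crossovers in the vi–h interval produce the single-crossover classes vi H AL and VI h al (79 + 69 = 148) plus the double crossovers (26).
RF(vi–h) = (148 + 26) / 766 = 174/766 = 0.2272 → 22.7 m.u.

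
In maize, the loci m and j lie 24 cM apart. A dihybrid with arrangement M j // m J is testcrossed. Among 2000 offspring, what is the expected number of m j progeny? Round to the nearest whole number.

240

A map distance of 24 cM corresponds to a recombination frequency of 0.240.
The F1 is M j / m J, so m j is a recombinant gamete class with expected frequency r/2 = 0.240/2 = 0.1200.
Expected number = 0.1200 × 2000 = 240.00 ≈ 240.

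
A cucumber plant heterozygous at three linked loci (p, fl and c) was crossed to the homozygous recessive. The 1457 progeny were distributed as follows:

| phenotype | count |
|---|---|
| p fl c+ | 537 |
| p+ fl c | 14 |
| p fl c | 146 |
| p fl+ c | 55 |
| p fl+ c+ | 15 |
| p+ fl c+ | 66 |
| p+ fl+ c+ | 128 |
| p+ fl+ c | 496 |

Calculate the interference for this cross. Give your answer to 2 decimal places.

The two most frequent reciprocal classes, p+ fl+ c and p fl c+, are the parental types, so the F1 was p+ fl+ c / p fl c+.
The two rarest classes, p+ fl c and p fl+ c+, are the double crossovers. Comparing them with the parentals, only the fl allele has switched, so fl is the middle locus and the order is c – fl – p.
c–fl: (274 + 29)/1457 = 0.2080; fl–p: (121 + 29)/1457 = 0.1030.
Expected DCO frequency = 0.2080 × 0.1030 ≈ 0.02142; observed = 29/1457 ≈ 0.01990.
Coefficient of coincidence = 0.01990/0.02142 ≈ 0.93; interference = 1 − 0.93 = 0.07.

0.07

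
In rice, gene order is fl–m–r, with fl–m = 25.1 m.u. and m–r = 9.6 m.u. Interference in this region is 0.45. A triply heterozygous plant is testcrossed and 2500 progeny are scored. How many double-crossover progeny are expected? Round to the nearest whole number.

33

Map distances give recombination frequencies of 0.251 and 0.096 for the two intervals.
With interference 0.45 (so coincidence = 0.55), expected double-crossover frequency = 0.251 × 0.096 × 0.55 = 0.01325.
Expected number = 0.01325 × 2500 = 33.13 ≈ 33.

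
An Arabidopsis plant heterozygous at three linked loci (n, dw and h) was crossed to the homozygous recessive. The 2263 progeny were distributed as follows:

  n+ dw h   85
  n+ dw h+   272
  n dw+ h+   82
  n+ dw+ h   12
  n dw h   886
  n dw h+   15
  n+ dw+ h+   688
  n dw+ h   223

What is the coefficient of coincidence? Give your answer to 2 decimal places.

The two most frequent reciprocal classes, n dw h and n+ dw+ h+, are the parental types, so the F1 was n dw h / n+ dw+ h+.
The two rarest classes, n dw h+ and n+ dw+ h, are the double crossovers. Comparing them with the parentals, only the h allele has switched, so h is the middle locus and the order is dw – h – n.
dw–h: (495 + 27)/2263 = 0.2307; h–n: (167 + 27)/2263 = 0.0857.
Expected DCO frequency = 0.2307 × 0.0857 ≈ 0.01977; observed = 27/2263 ≈ 0.01193.
Coefficient of coincidence = 0.01193/0.01977 ≈ 0.60.

0.60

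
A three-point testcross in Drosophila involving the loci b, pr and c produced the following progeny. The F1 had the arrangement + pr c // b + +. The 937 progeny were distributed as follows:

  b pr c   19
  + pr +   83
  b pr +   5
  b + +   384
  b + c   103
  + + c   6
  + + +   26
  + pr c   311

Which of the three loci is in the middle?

pr

The two rarest classes, + + c and b pr +, are the double crossovers. Comparing them with the parentals, only the pr allele has switched, so pr is the middle locus and the order is b – pr – c.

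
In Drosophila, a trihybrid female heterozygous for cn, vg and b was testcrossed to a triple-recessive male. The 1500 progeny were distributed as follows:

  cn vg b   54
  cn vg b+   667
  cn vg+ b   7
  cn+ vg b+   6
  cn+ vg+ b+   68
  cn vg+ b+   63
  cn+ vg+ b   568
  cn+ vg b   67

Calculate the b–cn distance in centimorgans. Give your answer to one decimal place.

The two most frequent reciprocal classes, cn vg b+ and cn+ vg+ b, are the parental types, so the F1 was cn vg b+ / cn+ vg+ b.
The two rarest classes, cn+ vg b+ and cn vg+ b, are the double crossovers. Comparing them with the parentals, only the cn allele has switched, so cn is the middle locus and the order is b – cn – vg.
Crossovers in the b–cn interval produce the single-crossover classes cn vg b and cn+ vg+ b+ (54 + 68 = 122) plus the double crossovers (13).
RF(b–cn) = (122 + 13) / 1500 = 135/1500 = 0.0900 → 9.0 centimorgans.

9.0 centimorgans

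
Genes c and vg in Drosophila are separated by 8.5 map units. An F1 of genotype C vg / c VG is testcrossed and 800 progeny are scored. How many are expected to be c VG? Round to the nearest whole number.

366

A map distance of 8.5 map units corresponds to a recombination frequency of 0.085.
The F1 is C vg / c VG, so c VG is a parental gamete class with expected frequency (1 − r)/2 = 0.915/2 = 0.4575.
Expected number = 0.4575 × 800 = 366.00 ≈ 366.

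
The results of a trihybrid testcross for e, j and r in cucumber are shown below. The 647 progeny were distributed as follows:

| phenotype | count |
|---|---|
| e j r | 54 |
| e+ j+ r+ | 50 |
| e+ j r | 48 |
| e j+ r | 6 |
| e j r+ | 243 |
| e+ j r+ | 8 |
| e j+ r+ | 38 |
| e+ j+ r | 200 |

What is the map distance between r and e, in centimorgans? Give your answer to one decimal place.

The two most frequent reciprocal classes, e+ j+ r and e j r+, are the parental types, so the F1 was e+ j+ r / e j r+.
The two rarest classes, e j+ r and e+ j r+, are the double crossovers. Comparing them with the parentals, only the e allele has switched, so e is the middle locus and the order is r – e – j.
Crossovers in the r–e interval produce the single-crossover classes e+ j+ r+ and e j r (50 + 54 = 104) plus the double crossovers (14).
RF(r–e) = (104 + 14) / 647 = 118/647 = 0.1824 → 18.2 centimorgans.

18.2 centimorgans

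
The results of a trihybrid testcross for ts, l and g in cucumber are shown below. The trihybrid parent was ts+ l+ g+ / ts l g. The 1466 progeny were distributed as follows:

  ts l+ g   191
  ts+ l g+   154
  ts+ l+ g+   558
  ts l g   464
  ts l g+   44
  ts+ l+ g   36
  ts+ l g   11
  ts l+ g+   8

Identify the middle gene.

ts

The two rarest classes, ts l+ g+ and ts+ l g, are the double crossovers. Comparing them with the parentals, only the ts allele has switched, so ts is the middle locus and the order is l – ts – g.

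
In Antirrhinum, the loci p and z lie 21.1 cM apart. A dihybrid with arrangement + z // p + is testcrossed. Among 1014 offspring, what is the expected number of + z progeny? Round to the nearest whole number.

A map distance of 21.1 cM corresponds to a recombination frequency of 0.211.
The F1 is + z / p +, so + z is a parental gamete class with expected frequency (1 − r)/2 = 0.789/2 = 0.3945.
Expected number = 0.3945 × 1014 = 400.02 ≈ 400.

400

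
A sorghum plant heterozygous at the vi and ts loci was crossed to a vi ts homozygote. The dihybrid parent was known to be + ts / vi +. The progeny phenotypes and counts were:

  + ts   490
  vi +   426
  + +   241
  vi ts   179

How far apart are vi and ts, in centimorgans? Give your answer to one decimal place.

31.4 centimorgans

The recombinant classes are + + and vi ts: 241 + 179 = 420.
Recombination frequency = 420/1336 = 0.3144 ≈ 31.4%, i.e. 31.4 centimorgans.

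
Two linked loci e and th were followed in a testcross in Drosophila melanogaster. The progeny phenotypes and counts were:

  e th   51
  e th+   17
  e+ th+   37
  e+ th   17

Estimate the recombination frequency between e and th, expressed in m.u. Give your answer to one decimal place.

The two most frequent classes, e+ th+ (37) and e th (51), are the parental types, so the F1 was e+ th+ / e th.
The recombinant classes are e+ th and e th+: 17 + 17 = 34.
Recombination frequency = 34/122 = 0.2787 ≈ 27.9%, i.e. 27.9 m.u.

27.9 m.u.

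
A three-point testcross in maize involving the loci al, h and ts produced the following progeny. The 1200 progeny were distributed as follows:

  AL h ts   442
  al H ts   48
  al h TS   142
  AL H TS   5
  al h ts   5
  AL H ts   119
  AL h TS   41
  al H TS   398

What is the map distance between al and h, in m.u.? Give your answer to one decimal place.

22.6 m.u.

The two most frequent reciprocal classes, al H TS and AL h ts, are the parental types, so the F1 was al H TS / AL h ts.
The two rarest classes, AL H TS and al h ts, are the double crossovers. Comparing them with the parentals, only the al allele has switched, so al is the middle locus and the order is ts – al – h.
Crossovers in the al–h interval produce the single-crossover classes al h TS and AL H ts (142 + 119 = 261) plus the double crossovers (10).
RF(al–h) = (261 + 10) / 1200 = 271/1200 = 0.2258 → 22.6 m.u.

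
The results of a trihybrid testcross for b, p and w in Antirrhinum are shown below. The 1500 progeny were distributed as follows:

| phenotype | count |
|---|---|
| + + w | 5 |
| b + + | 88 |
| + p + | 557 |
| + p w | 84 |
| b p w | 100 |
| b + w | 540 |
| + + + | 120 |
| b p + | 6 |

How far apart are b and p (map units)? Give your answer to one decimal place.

The two most frequent reciprocal classes, b + w and + p +, are the parental types, so the F1 was b + w / + p +.
The two rarest classes, + + w and b p +, are the double crossovers. Comparing them with the parentals, only the b allele has switched, so b is the middle locus and the order is p – b – w.
Crossovers in the p–b interval produce the single-crossover classes b p w and + + + (100 + 120 = 220) plus the double crossovers (11).
RF(p–b) = (220 + 11) / 1500 = 231/1500 = 0.1540 → 15.4 map units.

15.4 map units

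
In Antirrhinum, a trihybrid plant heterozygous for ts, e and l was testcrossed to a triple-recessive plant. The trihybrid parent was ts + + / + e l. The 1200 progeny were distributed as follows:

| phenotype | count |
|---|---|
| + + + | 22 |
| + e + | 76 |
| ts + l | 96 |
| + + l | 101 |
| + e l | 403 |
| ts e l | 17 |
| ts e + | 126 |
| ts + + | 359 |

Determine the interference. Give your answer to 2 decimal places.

The two rarest classes, + + + and ts e l, are the double crossovers. Comparing them with the parentals, only the ts allele has switched, so ts is the middle locus and the order is l – ts – e.
l–ts: (172 + 39)/1200 = 0.1758; ts–e: (227 + 39)/1200 = 0.2217.
Expected DCO frequency = 0.1758 × 0.2217 ≈ 0.03897; observed = 39/1200 ≈ 0.03250.
Coefficient of coincidence = 0.03250/0.03897 ≈ 0.83; interference = 1 − 0.83 = 0.17.

0.17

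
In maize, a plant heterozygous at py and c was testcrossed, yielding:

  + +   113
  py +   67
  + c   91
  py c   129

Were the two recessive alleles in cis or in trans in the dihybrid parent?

The two most frequent classes are + + (113) and py c (129); these are the parental (non-recombinant) types.
So the F1 carried + + on one chromosome and py c on the other — the recessive alleles are on the same chromosome (cis / coupling).

cis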